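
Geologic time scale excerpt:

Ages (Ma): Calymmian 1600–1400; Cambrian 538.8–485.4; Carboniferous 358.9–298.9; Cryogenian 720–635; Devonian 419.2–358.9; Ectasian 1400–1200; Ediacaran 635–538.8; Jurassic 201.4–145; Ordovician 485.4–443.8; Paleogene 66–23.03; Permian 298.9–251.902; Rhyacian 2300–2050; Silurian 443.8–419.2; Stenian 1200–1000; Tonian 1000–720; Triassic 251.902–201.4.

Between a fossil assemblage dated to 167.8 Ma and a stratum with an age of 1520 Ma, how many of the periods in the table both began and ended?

The older date is 1520 Ma and the younger is 167.8 Ma.
Periods with start < 1520 and end > 167.8 Ma: Ectasian (1400–1200), Stenian (1200–1000), Tonian (1000–720), Cryogenian (720–635), Ediacaran (635–538.8), Cambrian (538.8–485.4), Ordovician (485.4–443.8), Silurian (443.8–419.2), Devonian (419.2–358.9), Carboniferous (358.9–298.9), Permian (298.9–251.902), Triassic (251.902–201.4).
That is 12 complete periods.

12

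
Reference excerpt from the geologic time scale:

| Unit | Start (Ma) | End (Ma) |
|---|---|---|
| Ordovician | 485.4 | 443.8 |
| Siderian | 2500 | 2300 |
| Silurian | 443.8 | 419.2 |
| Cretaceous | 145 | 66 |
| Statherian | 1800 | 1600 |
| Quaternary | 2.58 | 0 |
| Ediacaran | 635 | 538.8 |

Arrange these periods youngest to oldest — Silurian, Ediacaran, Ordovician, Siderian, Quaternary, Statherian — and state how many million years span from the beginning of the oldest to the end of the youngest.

Quaternary, Silurian, Ordovician, Ediacaran, Statherian, Siderian; total span 2500 Myr

From the excerpt: Silurian 443.8–419.2; Ediacaran 635–538.8; Ordovician 485.4–443.8; Siderian 2500–2300; Quaternary 2.58–0; Statherian 1800–1600 (Ma).
Larger Ma is earlier, so the oldest is Siderian and the youngest is Quaternary; youngest to oldest: Quaternary, Silurian, Ordovician, Ediacaran, Statherian, Siderian.
Oldest start 2500 minus youngest end 0 gives 2500 Myr overall.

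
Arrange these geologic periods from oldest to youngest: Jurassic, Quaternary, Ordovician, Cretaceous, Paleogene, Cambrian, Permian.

Group by era (each group listed oldest first) — Paleozoic: Cambrian, Ordovician, Permian; Mesozoic: Jurassic, Cretaceous; Cenozoic: Paleogene, Quaternary. The eras run Paleozoic → Mesozoic → Cenozoic. Concatenating the groups in that era order gives oldest to youngest directly.

Cambrian → Ordovician → Permian → Jurassic → Cretaceous → Paleogene → Quaternary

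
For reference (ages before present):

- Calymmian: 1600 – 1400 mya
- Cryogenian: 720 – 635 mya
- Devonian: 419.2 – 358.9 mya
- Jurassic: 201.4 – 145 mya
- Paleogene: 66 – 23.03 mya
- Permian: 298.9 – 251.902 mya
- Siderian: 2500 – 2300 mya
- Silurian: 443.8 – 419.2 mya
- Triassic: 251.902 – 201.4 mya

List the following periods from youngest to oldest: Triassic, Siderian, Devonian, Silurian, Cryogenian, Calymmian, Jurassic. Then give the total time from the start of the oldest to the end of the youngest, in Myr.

Jurassic → Triassic → Devonian → Silurian → Cryogenian → Calymmian → Siderian; total span 2355 Myr

Start ages (Ma): Siderian 2500, Calymmian 1600, Cryogenian 720, Silurian 443.8, Devonian 419.2, Triassic 251.902, Jurassic 201.4.
Ordered youngest to oldest: Jurassic, Triassic, Devonian, Silurian, Cryogenian, Calymmian, Siderian.
Span = 2500 − 145 = 2355 Myr.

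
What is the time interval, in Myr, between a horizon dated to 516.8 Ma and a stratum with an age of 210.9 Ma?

305.9 million years

516.8 − 210.9 = 305.9 million years.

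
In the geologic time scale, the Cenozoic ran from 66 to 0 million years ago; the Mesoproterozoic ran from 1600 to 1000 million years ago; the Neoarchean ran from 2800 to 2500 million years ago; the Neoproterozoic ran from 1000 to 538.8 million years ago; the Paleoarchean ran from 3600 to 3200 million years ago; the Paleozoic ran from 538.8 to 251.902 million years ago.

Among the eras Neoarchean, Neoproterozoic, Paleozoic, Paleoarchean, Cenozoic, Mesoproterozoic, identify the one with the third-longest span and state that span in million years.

Durations: Neoarchean 300; Neoproterozoic 461.2; Paleozoic 286.898; Paleoarchean 400; Cenozoic 66; Mesoproterozoic 600 Myr.
Sorted longest-first: Mesoproterozoic (600), Neoproterozoic (461.2), Paleoarchean (400), Neoarchean (300), Paleozoic (286.898), Cenozoic (66).
The third longest is Paleoarchean at 400 Myr.

Paleoarchean, 400 million years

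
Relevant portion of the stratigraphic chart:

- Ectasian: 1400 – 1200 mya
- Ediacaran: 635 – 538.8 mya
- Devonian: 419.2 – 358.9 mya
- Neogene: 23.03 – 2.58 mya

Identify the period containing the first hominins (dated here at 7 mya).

7 Ma lies between 23.03 and 2.58 Ma, so it falls in the Neogene.

Neogene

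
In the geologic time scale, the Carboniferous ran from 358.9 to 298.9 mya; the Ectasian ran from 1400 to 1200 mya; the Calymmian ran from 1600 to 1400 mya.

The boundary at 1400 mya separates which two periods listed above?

The Calymmian ends at 1400 mya and the Ectasian begins at 1400 mya, so they share that boundary.

Calymmian and Ectasian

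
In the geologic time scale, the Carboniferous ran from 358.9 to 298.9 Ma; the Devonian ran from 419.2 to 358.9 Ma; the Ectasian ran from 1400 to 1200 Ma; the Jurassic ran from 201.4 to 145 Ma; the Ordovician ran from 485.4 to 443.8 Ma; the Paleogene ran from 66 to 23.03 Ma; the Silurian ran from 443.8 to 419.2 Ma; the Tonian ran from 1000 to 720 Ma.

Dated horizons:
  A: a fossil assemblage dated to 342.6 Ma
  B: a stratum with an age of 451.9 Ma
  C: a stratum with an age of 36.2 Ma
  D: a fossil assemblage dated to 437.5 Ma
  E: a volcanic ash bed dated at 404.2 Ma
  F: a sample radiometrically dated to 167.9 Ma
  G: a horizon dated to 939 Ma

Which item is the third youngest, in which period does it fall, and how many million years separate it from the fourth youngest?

A, in the Carboniferous; 61.6 million years to E

Sorted youngest-first by Ma: C (36.2), F (167.9), A (342.6), E (404.2), D (437.5), B (451.9), G (939).
The third youngest is A at 342.6 Ma, which lies in 358.9–298.9 Ma: the Carboniferous.
The fourth youngest is E at 404.2 Ma; separation = |342.6 − 404.2| = 61.6 Myr.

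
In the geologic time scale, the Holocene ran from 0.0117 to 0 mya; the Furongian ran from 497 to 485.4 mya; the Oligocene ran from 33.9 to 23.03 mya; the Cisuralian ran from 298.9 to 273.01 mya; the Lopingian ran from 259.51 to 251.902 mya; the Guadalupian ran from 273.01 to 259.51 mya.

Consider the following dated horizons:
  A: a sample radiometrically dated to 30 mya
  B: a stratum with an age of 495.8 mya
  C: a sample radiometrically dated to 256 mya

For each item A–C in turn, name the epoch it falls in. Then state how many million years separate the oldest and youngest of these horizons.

A: 30 Ma lies in 33.9–23.03 Ma, so Oligocene.
B: 495.8 Ma lies in 497–485.4 Ma, so Furongian.
C: 256 Ma lies in 259.51–251.902 Ma, so Lopingian.
Oldest = 495.8 Ma, youngest = 30 Ma → span 465.8 Myr.

A — Oligocene; B — Furongian; C — Lopingian; span 465.8 million years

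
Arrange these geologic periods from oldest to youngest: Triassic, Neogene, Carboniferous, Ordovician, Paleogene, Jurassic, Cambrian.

Era membership (oldest first within each) — Paleozoic: Cambrian, Ordovician, Carboniferous; Mesozoic: Triassic, Jurassic; Cenozoic: Paleogene, Neogene. Paleozoic precedes Mesozoic, which precedes Cenozoic. Concatenating the groups in that era order gives oldest to youngest directly.

Cambrian, Ordovician, Carboniferous, Triassic, Jurassic, Paleogene, Neogene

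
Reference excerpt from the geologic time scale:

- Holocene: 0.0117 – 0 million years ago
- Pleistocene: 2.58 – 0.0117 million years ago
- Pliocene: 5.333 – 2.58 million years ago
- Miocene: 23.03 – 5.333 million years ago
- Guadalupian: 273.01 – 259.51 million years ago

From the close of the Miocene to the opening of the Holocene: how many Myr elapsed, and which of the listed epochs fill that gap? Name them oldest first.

5.3213 million years; Pliocene, Pleistocene

End of Miocene = 5.333 Ma; start of Holocene = 0.0117 Ma.
Gap = 5.333 − 0.0117 = 5.3213 Myr.
Epochs wholly inside 5.333–0.0117 Ma: Pliocene (5.333–2.58), Pleistocene (2.58–0.0117).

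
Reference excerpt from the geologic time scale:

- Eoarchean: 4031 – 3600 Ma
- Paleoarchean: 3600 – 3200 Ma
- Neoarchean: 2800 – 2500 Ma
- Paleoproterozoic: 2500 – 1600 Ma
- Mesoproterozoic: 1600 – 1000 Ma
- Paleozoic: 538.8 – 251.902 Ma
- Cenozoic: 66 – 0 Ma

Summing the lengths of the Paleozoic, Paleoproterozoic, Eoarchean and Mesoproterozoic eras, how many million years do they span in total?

2217.898 million years

Duration is start − end for each: (538.8 − 251.902) + (2500 − 1600) + (4031 − 3600) + (1600 − 1000).
That is 286.898 + 900 + 431 + 600, which totals 2217.898 million years.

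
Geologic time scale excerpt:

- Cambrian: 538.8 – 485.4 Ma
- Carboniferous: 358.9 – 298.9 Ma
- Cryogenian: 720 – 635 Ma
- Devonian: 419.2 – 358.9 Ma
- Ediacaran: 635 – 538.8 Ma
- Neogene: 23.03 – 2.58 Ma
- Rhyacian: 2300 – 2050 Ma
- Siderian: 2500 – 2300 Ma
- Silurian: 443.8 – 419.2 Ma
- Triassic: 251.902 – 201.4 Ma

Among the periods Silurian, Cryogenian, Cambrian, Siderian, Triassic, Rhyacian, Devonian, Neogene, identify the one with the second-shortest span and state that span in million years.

Durations: Silurian 24.6; Cryogenian 85; Cambrian 53.4; Siderian 200; Triassic 50.502; Rhyacian 250; Devonian 60.3; Neogene 20.45 Myr.
Sorted shortest-first: Neogene (20.45), Silurian (24.6), Triassic (50.502), Cambrian (53.4), Devonian (60.3), Cryogenian (85), Siderian (200), Rhyacian (250).
The second shortest is Silurian at 24.6 Myr.

Silurian, 24.6 million years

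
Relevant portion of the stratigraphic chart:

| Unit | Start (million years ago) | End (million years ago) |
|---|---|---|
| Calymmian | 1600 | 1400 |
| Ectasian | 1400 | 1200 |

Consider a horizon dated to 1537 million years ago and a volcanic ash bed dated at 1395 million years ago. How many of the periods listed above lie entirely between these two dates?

0

Checking each listed span, none has both start < 1537 Ma and end > 1395 Ma — every period straddles one of the two dates or lies outside them — so the count is 0.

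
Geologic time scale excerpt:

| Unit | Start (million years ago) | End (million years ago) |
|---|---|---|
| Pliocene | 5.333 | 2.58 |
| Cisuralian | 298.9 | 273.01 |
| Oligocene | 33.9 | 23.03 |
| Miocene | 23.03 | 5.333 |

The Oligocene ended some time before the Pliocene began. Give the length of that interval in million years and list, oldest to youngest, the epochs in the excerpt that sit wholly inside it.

The Oligocene closes at 23.03 Ma and the Pliocene opens at 5.333 Ma, so the interval is 23.03 − 5.333 = 17.697 Myr.
An epoch fits inside if it starts at or after 23.03 Ma and ends at or before 5.333 Ma; oldest first that gives Miocene.

17.697 million years; Miocene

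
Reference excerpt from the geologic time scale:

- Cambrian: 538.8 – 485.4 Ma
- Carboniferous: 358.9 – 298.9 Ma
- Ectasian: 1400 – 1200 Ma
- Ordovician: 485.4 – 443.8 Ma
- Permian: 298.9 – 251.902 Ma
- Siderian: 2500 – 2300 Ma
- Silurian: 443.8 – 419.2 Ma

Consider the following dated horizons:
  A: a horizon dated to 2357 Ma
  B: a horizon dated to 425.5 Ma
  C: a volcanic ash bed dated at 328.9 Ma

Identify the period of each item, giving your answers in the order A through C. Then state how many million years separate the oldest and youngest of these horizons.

A — Siderian; B — Silurian; C — Carboniferous; span 2028.1 million years

A: 2357 Ma lies in 2500–2300 Ma, so Siderian.
B: 425.5 Ma lies in 443.8–419.2 Ma, so Silurian.
C: 328.9 Ma lies in 358.9–298.9 Ma, so Carboniferous.
Oldest = 2357 Ma, youngest = 328.9 Ma → span 2028.1 Myr.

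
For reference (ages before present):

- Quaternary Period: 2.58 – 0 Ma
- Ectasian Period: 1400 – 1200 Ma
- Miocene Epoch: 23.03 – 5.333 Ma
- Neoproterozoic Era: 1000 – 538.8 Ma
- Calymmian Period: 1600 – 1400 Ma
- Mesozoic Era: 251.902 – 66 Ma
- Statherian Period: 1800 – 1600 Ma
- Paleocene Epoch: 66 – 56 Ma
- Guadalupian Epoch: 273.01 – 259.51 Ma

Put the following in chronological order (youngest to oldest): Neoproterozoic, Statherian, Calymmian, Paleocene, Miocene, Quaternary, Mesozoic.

Quaternary → Miocene → Paleocene → Mesozoic → Neoproterozoic → Calymmian → Statherian

Sorting by start age (ascending Ma, since larger Ma = older): Quaternary start 2.58, Miocene start 23.03, Paleocene start 66, Mesozoic start 251.902, Neoproterozoic start 1000, Calymmian start 1600, Statherian start 1800.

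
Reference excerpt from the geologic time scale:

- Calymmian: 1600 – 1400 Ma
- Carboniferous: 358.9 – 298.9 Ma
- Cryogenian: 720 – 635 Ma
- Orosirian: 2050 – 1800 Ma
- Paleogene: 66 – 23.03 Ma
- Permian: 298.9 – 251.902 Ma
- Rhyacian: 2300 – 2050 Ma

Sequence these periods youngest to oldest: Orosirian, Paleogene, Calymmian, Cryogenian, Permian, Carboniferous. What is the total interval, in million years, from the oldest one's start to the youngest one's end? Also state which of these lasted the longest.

Paleogene, Permian, Carboniferous, Cryogenian, Calymmian, Orosirian; total span 2026.97 Myr; longest is Orosirian

Start ages (Ma): Orosirian 2050, Calymmian 1600, Cryogenian 720, Carboniferous 358.9, Permian 298.9, Paleogene 66.
Ordered youngest to oldest: Paleogene, Permian, Carboniferous, Cryogenian, Calymmian, Orosirian.
Span = 2050 − 23.03 = 2026.97 Myr.
Durations: Cryogenian 85, Carboniferous 60, Paleogene 42.97, Calymmian 200, Permian 46.998, Orosirian 250 → longest is Orosirian (250 Myr).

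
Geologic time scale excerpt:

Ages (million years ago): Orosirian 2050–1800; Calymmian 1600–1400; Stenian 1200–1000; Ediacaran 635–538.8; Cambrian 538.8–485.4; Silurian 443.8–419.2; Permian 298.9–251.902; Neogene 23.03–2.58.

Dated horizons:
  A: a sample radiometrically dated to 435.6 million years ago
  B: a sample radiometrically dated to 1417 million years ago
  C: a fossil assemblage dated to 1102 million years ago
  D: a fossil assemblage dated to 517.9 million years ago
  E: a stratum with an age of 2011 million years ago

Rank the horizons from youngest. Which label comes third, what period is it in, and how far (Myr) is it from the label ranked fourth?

C, in the Stenian; 315 million years to B

Sorted youngest-first by Ma: A (435.6), D (517.9), C (1102), B (1417), E (2011).
The third youngest is C at 1102 Ma, which lies in 1200–1000 Ma: the Stenian.
The fourth youngest is B at 1417 Ma; separation = |1102 − 1417| = 315 Myr.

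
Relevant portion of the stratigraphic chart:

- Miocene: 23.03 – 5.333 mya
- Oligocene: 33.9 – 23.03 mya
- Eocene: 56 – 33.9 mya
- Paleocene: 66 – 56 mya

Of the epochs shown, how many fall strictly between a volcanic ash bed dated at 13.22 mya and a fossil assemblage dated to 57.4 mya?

57.4 Ma sits inside the Paleocene (66–56) and 13.22 Ma inside the Miocene (23.03–5.333); neither of those is wholly between the two dates.
The listed epochs lying completely between them are Eocene, Oligocene — 2 in all.

2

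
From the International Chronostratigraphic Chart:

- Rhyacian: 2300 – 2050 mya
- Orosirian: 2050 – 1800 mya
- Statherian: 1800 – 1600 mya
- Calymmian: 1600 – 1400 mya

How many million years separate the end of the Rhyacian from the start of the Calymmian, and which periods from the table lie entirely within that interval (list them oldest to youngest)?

End of Rhyacian = 2050 Ma; start of Calymmian = 1600 Ma.
Gap = 2050 − 1600 = 450 Myr.
Periods wholly inside 2050–1600 Ma: Orosirian (2050–1800), Statherian (1800–1600).

450 million years; Orosirian, Statherian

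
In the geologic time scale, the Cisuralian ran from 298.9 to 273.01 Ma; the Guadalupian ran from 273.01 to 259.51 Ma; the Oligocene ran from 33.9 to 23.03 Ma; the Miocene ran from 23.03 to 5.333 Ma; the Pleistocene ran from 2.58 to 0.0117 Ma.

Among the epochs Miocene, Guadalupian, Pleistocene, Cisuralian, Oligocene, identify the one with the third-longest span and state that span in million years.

Guadalupian, 13.5 million years

Durations: Miocene 17.697; Guadalupian 13.5; Pleistocene 2.5683; Cisuralian 25.89; Oligocene 10.87 Myr.
Sorted longest-first: Cisuralian (25.89), Miocene (17.697), Guadalupian (13.5), Oligocene (10.87), Pleistocene (2.5683).
The third longest is Guadalupian at 13.5 Myr.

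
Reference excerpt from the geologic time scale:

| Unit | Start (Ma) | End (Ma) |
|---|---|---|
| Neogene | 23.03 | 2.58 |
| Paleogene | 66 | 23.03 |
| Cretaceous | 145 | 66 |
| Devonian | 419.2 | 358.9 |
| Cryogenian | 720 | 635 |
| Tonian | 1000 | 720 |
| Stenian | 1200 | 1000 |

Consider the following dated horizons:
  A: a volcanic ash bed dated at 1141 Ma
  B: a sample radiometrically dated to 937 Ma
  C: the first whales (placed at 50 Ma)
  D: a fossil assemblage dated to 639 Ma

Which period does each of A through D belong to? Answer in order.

A — Stenian; B — Tonian; C — Paleogene; D — Cryogenian

A: 1141 Ma lies in 1200–1000 Ma, so Stenian.
B: 937 Ma lies in 1000–720 Ma, so Tonian.
C: 50 Ma lies in 66–23.03 Ma, so Paleogene.
D: 639 Ma lies in 720–635 Ma, so Cryogenian.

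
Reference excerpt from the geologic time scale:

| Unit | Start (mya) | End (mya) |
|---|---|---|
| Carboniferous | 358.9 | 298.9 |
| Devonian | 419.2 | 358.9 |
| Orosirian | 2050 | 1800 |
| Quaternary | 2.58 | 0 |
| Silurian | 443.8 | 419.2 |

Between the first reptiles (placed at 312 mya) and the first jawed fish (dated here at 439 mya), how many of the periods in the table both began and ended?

1

439 Ma sits inside the Silurian (443.8–419.2) and 312 Ma inside the Carboniferous (358.9–298.9); neither of those is wholly between the two dates.
The listed periods lying completely between them are Devonian — 1 in all.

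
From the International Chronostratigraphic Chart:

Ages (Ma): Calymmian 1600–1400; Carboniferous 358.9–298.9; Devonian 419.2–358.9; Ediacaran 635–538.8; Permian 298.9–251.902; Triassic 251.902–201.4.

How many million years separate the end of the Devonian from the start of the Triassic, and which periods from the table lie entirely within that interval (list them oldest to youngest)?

106.998 million years; Carboniferous, Permian

End of Devonian = 358.9 Ma; start of Triassic = 251.902 Ma.
Gap = 358.9 − 251.902 = 106.998 Myr.
Periods wholly inside 358.9–251.902 Ma: Carboniferous (358.9–298.9), Permian (298.9–251.902).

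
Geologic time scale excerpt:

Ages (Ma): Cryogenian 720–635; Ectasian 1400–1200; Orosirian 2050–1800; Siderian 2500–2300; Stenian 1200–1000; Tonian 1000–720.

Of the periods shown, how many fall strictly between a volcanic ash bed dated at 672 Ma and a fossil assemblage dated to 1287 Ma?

2

The older date is 1287 Ma and the younger is 672 Ma.
Periods with start < 1287 and end > 672 Ma: Stenian (1200–1000), Tonian (1000–720).
That is 2 complete periods.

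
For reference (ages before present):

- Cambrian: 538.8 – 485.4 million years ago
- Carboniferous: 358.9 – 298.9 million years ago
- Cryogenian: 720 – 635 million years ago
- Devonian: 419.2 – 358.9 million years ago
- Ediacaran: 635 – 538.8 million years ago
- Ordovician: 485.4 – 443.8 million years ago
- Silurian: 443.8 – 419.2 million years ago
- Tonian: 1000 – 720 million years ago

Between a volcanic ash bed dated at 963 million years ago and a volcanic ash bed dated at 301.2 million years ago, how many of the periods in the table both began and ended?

6

The older date is 963 Ma and the younger is 301.2 Ma.
Periods with start < 963 and end > 301.2 Ma: Cryogenian (720–635), Ediacaran (635–538.8), Cambrian (538.8–485.4), Ordovician (485.4–443.8), Silurian (443.8–419.2), Devonian (419.2–358.9).
That is 6 complete periods.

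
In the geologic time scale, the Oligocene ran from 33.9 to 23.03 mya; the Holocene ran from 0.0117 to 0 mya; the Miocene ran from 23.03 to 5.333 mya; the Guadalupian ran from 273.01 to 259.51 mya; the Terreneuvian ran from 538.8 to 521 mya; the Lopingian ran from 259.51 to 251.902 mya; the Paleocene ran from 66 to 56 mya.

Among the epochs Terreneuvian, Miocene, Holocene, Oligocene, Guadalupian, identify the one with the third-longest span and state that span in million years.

Durations: Terreneuvian 17.8; Miocene 17.697; Holocene 0.0117; Oligocene 10.87; Guadalupian 13.5 Myr.
Sorted longest-first: Terreneuvian (17.8), Miocene (17.697), Guadalupian (13.5), Oligocene (10.87), Holocene (0.0117).
The third longest is Guadalupian at 13.5 Myr.

Guadalupian, 13.5 million years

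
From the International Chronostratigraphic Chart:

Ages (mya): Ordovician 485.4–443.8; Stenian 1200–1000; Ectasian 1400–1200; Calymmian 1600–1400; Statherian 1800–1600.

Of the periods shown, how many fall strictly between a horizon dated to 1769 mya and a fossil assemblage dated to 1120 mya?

1769 Ma sits inside the Statherian (1800–1600) and 1120 Ma inside the Stenian (1200–1000); neither of those is wholly between the two dates.
The listed periods lying completely between them are Calymmian, Ectasian — 2 in all.

2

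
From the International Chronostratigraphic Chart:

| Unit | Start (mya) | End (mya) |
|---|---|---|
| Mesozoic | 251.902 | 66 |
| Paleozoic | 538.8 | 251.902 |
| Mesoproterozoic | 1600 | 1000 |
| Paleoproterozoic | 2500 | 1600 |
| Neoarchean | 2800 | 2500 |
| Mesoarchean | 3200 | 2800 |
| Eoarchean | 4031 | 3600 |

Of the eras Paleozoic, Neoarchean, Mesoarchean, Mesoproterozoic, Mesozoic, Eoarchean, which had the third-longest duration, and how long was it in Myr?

Mesoarchean, 400 million years

Start − end for each: Paleozoic 538.8 − 251.902 = 286.898; Neoarchean 2800 − 2500 = 300; Mesoarchean 3200 − 2800 = 400; Mesoproterozoic 1600 − 1000 = 600; Mesozoic 251.902 − 66 = 185.902; Eoarchean 4031 − 3600 = 431.
Ranking these from longest: Mesoproterozoic > Eoarchean > Mesoarchean > Neoarchean > Paleozoic > Mesozoic.
Position 3 in that ranking is Mesoarchean, which lasted 400 Myr.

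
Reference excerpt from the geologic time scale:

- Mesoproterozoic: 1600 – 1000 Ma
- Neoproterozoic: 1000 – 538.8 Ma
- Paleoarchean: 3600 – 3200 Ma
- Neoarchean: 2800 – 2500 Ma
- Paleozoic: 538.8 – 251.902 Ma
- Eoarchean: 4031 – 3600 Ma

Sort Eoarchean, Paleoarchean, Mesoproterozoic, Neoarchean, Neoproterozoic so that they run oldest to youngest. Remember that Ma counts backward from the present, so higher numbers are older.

Eoarchean, then Paleoarchean, then Neoarchean, then Mesoproterozoic, then Neoproterozoic

Sorting by start age (descending Ma, since larger Ma = older): Eoarchean start 4031, Paleoarchean start 3600, Neoarchean start 2800, Mesoproterozoic start 1600, Neoproterozoic start 1000.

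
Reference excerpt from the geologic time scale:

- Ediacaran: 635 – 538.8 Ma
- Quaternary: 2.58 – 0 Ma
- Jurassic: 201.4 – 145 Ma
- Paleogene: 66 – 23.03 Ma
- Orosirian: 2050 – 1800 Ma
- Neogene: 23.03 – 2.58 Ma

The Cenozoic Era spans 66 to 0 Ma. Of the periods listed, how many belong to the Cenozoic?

Periods inside 66–0 Ma: Paleogene, Neogene, Quaternary — 3 in total.

3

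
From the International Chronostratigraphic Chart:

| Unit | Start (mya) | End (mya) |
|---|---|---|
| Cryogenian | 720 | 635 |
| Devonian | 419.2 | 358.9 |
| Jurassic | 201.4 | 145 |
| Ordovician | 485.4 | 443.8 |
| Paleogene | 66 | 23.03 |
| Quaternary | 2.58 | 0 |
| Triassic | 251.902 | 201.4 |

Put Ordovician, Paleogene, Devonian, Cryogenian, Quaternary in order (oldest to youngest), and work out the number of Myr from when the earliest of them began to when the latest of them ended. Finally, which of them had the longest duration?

Cryogenian, Ordovician, Devonian, Paleogene, Quaternary; total span 720 Myr; longest is Cryogenian

From the excerpt: Ordovician 485.4–443.8; Paleogene 66–23.03; Devonian 419.2–358.9; Cryogenian 720–635; Quaternary 2.58–0 (Ma).
Larger Ma is earlier, so the oldest is Cryogenian and the youngest is Quaternary; oldest to youngest: Cryogenian, Ordovician, Devonian, Paleogene, Quaternary.
Oldest start 720 minus youngest end 0 gives 720 Myr overall.
Individual lengths (start − end): Ordovician 41.6; Quaternary 2.58; Paleogene 42.97; Devonian 60.3; Cryogenian 85. The largest is Cryogenian at 85 Myr.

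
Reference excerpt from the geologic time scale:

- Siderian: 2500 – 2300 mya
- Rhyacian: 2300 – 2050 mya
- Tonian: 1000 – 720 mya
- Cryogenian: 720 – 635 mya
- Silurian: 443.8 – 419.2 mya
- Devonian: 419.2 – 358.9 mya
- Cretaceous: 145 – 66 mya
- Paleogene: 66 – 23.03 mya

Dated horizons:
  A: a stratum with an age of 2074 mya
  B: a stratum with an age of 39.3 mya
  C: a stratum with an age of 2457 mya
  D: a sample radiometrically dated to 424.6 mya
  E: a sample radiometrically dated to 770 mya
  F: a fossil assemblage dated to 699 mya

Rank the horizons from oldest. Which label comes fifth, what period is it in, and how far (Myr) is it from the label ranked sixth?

Larger Ma means older, so oldest first: C 2457 > A 2074 > E 770 > F 699 > D 424.6 > B 39.3.
Counting 5 along gives D (424.6 Ma); the excerpt puts that inside the Silurian, 443.8–419.2 Ma.
Next in line is B (39.3 Ma), and 424.6 − 39.3 = 385.3 Myr.

D, in the Silurian; 385.3 million years to B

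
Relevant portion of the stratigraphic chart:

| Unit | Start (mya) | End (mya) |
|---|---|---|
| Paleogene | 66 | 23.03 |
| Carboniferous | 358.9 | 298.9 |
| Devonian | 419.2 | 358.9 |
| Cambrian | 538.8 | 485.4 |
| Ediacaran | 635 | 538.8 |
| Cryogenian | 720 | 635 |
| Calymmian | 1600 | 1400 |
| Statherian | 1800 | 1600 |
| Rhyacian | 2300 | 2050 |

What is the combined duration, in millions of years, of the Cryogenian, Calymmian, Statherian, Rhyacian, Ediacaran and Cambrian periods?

884.6 million years

Each duration: Cryogenian = 85; Calymmian = 200; Statherian = 200; Rhyacian = 250; Ediacaran = 96.2; Cambrian = 53.4.
Sum: 85 + 200 + 200 + 250 + 96.2 + 53.4 = 884.6 Myr.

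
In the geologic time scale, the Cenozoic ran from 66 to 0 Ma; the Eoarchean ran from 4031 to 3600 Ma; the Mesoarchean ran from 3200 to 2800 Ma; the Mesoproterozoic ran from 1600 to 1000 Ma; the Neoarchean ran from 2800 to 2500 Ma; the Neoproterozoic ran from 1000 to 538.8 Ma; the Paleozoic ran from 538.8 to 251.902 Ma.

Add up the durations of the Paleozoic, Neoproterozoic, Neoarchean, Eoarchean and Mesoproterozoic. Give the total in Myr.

Duration is start − end for each: (538.8 − 251.902) + (1000 − 538.8) + (2800 − 2500) + (4031 − 3600) + (1600 − 1000).
That is 286.898 + 461.2 + 300 + 431 + 600, which totals 2079.098 million years.

2079.098 million years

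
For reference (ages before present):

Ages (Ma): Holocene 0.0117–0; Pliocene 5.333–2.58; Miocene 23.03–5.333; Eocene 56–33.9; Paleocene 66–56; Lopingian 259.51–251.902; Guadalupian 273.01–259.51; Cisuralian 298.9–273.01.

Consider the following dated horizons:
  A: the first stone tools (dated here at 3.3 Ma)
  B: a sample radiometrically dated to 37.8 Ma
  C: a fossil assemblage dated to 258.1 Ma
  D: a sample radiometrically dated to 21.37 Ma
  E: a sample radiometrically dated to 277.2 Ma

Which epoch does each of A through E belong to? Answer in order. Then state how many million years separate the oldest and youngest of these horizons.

A — Pliocene; B — Eocene; C — Lopingian; D — Miocene; E — Cisuralian; span 273.9 million years

Match each age against the start–end ranges in the excerpt: A = 3.3 Ma → Pliocene (5.333–2.58); B = 37.8 Ma → Eocene (56–33.9); C = 258.1 Ma → Lopingian (259.51–251.902); D = 21.37 Ma → Miocene (23.03–5.333); E = 277.2 Ma → Cisuralian (298.9–273.01).
The largest age is 277.2 Ma and the smallest is 3.3 Ma; their difference is 273.9 Myr.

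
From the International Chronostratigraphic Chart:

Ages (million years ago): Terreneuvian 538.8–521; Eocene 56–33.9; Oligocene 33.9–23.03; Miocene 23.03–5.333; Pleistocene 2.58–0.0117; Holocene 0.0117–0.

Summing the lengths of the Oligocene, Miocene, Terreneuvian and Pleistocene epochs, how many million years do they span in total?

Duration is start − end for each: (33.9 − 23.03) + (23.03 − 5.333) + (538.8 − 521) + (2.58 − 0.0117).
That is 10.87 + 17.697 + 17.8 + 2.5683, which totals 48.9353 million years.

48.9353 million years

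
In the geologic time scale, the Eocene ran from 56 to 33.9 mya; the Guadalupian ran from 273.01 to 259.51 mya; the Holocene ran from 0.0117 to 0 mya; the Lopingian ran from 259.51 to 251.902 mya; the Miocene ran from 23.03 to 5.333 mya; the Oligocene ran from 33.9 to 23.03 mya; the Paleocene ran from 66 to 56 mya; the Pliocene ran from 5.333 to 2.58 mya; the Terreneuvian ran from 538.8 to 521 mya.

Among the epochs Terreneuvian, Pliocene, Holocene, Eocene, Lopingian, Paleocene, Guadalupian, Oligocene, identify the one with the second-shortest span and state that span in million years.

Pliocene, 2.753 million years

Start − end for each: Terreneuvian 538.8 − 521 = 17.8; Pliocene 5.333 − 2.58 = 2.753; Holocene 0.0117 − 0 = 0.0117; Eocene 56 − 33.9 = 22.1; Lopingian 259.51 − 251.902 = 7.608; Paleocene 66 − 56 = 10; Guadalupian 273.01 − 259.51 = 13.5; Oligocene 33.9 − 23.03 = 10.87.
Ranking these from shortest: Holocene < Pliocene < Lopingian < Paleocene < Oligocene < Guadalupian < Terreneuvian < Eocene.
Position 2 in that ranking is Pliocene, which lasted 2.753 Myr.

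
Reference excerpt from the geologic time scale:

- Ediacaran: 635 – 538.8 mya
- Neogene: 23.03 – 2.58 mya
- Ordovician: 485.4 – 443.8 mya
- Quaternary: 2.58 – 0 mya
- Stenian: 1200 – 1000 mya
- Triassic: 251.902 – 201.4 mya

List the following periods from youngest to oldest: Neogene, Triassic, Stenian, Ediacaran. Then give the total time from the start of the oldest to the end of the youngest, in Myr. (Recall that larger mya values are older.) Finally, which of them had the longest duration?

Neogene → Triassic → Ediacaran → Stenian; total span 1197.42 Myr; longest is Stenian

Start ages (Ma): Stenian 1200, Ediacaran 635, Triassic 251.902, Neogene 23.03.
Ordered youngest to oldest: Neogene, Triassic, Ediacaran, Stenian.
Span = 1200 − 2.58 = 1197.42 Myr.
Durations: Ediacaran 96.2, Triassic 50.502, Stenian 200, Neogene 20.45 → longest is Stenian (200 Myr).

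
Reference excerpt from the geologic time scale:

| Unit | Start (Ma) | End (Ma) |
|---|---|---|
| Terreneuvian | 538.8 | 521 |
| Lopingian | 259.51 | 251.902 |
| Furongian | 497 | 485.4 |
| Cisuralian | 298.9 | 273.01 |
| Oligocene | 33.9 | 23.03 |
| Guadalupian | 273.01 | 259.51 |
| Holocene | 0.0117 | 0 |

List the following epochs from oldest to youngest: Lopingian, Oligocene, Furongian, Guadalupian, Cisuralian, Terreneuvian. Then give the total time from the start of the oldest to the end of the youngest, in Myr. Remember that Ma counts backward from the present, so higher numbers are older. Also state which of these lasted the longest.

Start ages (Ma): Terreneuvian 538.8, Furongian 497, Cisuralian 298.9, Guadalupian 273.01, Lopingian 259.51, Oligocene 33.9.
Ordered oldest to youngest: Terreneuvian, Furongian, Cisuralian, Guadalupian, Lopingian, Oligocene.
Span = 538.8 − 23.03 = 515.77 Myr.
Durations: Guadalupian 13.5, Furongian 11.6, Lopingian 7.608, Oligocene 10.87, Terreneuvian 17.8, Cisuralian 25.89 → longest is Cisuralian (25.89 Myr).

Terreneuvian, Furongian, Cisuralian, Guadalupian, Lopingian, Oligocene; total span 515.77 Myr; longest is Cisuralian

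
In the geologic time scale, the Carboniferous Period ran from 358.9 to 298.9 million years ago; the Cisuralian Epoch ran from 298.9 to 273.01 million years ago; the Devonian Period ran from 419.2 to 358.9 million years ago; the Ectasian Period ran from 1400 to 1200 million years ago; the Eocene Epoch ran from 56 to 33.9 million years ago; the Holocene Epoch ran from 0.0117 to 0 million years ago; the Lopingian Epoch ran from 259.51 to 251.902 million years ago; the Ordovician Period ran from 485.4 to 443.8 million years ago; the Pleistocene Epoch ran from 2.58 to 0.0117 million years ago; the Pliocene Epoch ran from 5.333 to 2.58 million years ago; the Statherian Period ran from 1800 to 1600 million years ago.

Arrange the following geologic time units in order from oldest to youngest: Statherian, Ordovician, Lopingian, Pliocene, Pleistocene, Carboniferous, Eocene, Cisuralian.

Statherian, then Ordovician, then Carboniferous, then Cisuralian, then Lopingian, then Eocene, then Pliocene, then Pleistocene

Sorting by start age (descending Ma, since larger Ma = older): Statherian start 1800, Ordovician start 485.4, Carboniferous start 358.9, Cisuralian start 298.9, Lopingian start 259.51, Eocene start 56, Pliocene start 5.333, Pleistocene start 2.58.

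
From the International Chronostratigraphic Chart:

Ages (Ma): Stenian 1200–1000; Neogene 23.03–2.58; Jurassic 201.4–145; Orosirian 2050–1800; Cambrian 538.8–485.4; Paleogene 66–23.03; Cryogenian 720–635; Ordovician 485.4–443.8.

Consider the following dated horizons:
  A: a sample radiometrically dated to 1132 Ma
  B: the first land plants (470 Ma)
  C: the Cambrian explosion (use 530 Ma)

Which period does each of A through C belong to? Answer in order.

A — Stenian; B — Ordovician; C — Cambrian

Match each age against the start–end ranges in the excerpt: A = 1132 Ma → Stenian (1200–1000); B = 470 Ma → Ordovician (485.4–443.8); C = 530 Ma → Cambrian (538.8–485.4).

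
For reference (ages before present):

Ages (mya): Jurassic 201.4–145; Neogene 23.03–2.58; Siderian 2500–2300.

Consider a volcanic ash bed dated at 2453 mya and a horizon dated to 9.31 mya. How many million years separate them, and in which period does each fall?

2443.69 million years apart; the first in the Siderian, the second in the Neogene

Elapsed time: 2453 − 9.31 = 2443.69 Myr.
2453 Ma lies within 2500–2300 Ma: Siderian.
9.31 Ma lies within 23.03–2.58 Ma: Neogene.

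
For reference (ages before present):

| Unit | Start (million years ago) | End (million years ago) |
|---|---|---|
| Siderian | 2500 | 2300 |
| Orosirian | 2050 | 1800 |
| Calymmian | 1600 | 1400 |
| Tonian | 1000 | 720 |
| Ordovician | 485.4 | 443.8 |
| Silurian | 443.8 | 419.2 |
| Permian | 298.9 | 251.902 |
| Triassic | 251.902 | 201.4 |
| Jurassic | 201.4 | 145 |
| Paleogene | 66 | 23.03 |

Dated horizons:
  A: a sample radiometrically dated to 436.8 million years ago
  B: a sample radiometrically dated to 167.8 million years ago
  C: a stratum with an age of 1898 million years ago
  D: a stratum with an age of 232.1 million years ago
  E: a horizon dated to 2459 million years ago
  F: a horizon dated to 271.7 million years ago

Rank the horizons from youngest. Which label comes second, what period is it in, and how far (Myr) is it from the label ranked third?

Smaller Ma means younger, so youngest first: B 167.8 < D 232.1 < F 271.7 < A 436.8 < C 1898 < E 2459.
Counting 2 along gives D (232.1 Ma); the excerpt puts that inside the Triassic, 251.902–201.4 Ma.
Next in line is F (271.7 Ma), and 271.7 − 232.1 = 39.6 Myr.

D, in the Triassic; 39.6 million years to F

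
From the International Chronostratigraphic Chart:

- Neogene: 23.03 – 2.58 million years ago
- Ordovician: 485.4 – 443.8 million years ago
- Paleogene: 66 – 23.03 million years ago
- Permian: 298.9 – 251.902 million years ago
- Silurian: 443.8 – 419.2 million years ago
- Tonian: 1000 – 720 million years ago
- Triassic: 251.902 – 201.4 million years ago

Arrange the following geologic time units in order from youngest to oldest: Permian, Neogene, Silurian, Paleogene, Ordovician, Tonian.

Sorting by start age (ascending Ma, since larger Ma = older): Neogene began 23.03, Paleogene began 66, Permian began 298.9, Silurian began 443.8, Ordovician began 485.4, Tonian began 1000.

Neogene, Paleogene, Permian, Silurian, Ordovician, Tonian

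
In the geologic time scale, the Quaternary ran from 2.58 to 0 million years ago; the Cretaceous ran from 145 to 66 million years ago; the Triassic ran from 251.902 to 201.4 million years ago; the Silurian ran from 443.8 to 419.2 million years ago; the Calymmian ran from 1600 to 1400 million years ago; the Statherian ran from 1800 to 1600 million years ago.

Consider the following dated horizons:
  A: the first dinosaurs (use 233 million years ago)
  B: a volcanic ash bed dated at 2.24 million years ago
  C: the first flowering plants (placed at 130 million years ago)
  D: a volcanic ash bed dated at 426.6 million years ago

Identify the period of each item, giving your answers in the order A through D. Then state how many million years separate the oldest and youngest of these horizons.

Match each age against the start–end ranges in the excerpt: A = 233 Ma → Triassic (251.902–201.4); B = 2.24 Ma → Quaternary (2.58–0); C = 130 Ma → Cretaceous (145–66); D = 426.6 Ma → Silurian (443.8–419.2).
The largest age is 426.6 Ma and the smallest is 2.24 Ma; their difference is 424.36 Myr.

A — Triassic; B — Quaternary; C — Cretaceous; D — Silurian; span 424.36 million years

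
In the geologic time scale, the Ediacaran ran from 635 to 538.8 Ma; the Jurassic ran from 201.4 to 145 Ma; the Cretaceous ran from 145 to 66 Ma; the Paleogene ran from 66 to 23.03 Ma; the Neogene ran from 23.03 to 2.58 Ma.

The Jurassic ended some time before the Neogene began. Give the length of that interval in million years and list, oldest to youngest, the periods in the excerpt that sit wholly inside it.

121.97 million years; Cretaceous, Paleogene

The Jurassic closes at 145 Ma and the Neogene opens at 23.03 Ma, so the interval is 145 − 23.03 = 121.97 Myr.
A period fits inside if it starts at or after 145 Ma and ends at or before 23.03 Ma; oldest first that gives Cretaceous, Paleogene.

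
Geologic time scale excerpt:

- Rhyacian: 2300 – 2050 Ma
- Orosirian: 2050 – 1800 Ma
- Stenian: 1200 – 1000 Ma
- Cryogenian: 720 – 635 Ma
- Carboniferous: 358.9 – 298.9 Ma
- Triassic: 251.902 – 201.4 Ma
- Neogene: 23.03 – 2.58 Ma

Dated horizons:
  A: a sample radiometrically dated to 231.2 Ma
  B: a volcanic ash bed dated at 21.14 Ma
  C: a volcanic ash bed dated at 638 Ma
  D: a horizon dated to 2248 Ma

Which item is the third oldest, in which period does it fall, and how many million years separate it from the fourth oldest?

A, in the Triassic; 210.06 million years to B

Larger Ma means older, so oldest first: D 2248 > C 638 > A 231.2 > B 21.14.
Counting 3 along gives A (231.2 Ma); the excerpt puts that inside the Triassic, 251.902–201.4 Ma.
Next in line is B (21.14 Ma), and 231.2 − 21.14 = 210.06 Myr.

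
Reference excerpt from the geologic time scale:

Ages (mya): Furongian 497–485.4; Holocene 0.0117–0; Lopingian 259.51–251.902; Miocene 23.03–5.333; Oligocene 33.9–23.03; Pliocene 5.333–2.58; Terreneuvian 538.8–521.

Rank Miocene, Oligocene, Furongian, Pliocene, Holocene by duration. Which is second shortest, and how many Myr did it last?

Durations: Miocene 17.697; Oligocene 10.87; Furongian 11.6; Pliocene 2.753; Holocene 0.0117 Myr.
Sorted shortest-first: Holocene (0.0117), Pliocene (2.753), Oligocene (10.87), Furongian (11.6), Miocene (17.697).
The second shortest is Pliocene at 2.753 Myr.

Pliocene, 2.753 million years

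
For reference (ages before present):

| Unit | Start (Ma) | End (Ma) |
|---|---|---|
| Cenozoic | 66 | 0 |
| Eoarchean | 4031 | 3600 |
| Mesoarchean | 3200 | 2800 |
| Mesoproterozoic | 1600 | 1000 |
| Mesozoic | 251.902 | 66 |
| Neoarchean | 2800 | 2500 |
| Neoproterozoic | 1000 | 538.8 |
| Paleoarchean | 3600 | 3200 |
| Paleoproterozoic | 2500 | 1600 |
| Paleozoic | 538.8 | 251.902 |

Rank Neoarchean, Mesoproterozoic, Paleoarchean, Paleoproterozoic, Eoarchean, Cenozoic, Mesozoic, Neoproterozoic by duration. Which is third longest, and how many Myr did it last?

Neoproterozoic, 461.2 million years

Start − end for each: Neoarchean 2800 − 2500 = 300; Mesoproterozoic 1600 − 1000 = 600; Paleoarchean 3600 − 3200 = 400; Paleoproterozoic 2500 − 1600 = 900; Eoarchean 4031 − 3600 = 431; Cenozoic 66 − 0 = 66; Mesozoic 251.902 − 66 = 185.902; Neoproterozoic 1000 − 538.8 = 461.2.
Ranking these from longest: Paleoproterozoic > Mesoproterozoic > Neoproterozoic > Eoarchean > Paleoarchean > Neoarchean > Mesozoic > Cenozoic.
Position 3 in that ranking is Neoproterozoic, which lasted 461.2 Myr.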